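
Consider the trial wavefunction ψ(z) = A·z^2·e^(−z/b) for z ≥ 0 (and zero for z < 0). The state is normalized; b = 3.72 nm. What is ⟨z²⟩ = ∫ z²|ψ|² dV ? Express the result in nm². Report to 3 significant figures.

The expectation value is the |ψ|²-weighted average of z^2: ∫ z^2|ψ|² dz.
Using ∫₀^∞ zⁿ e^(−αz) dz = n!/αⁿ⁺¹, the ratio of the moment integral to the normalization integral gives ⟨z²⟩ = 15·b^2/2.
Putting b = 3.72 gives 103.8.

⟨z^2⟩ ≈ 104 nm^2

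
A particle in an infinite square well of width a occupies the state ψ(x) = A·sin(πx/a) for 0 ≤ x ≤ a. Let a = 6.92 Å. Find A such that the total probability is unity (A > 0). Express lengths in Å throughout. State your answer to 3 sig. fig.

Require ∫ |ψ|² dx = 1 over the whole domain.
The integral (without the A² prefactor) comes out to a/2.
Setting this equal to 1 gives A² = 1/(a/2).
Substituting a = 6.92 gives A² = 0.2890, so A = 0.5376.

A ≈ 0.538 Å^(-1/2)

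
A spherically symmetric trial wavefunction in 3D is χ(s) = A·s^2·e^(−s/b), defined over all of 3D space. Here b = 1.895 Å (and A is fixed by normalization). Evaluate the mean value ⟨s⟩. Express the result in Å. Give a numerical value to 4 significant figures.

The expectation value is the |χ|²-weighted average of s: ∫ s|χ|² 4πs² ds.
Since the A² factors cancel between numerator and denominator, ⟨s⟩ = 7·b/2.
Putting b = 1.895 gives 6.6325.

⟨s⟩ ≈ 6.633 Å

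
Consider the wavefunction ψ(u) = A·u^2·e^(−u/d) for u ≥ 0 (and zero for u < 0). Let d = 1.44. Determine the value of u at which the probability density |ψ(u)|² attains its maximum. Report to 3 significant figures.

u ≈ 2.88

The maximum of |ψ(u)|² occurs where its derivative vanishes.
Solving yields u = 2·d.
With d = 1.44, the most probable position is 2.880.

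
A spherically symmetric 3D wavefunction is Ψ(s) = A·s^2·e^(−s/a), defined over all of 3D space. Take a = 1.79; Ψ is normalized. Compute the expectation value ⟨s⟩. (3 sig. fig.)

⟨s⟩ ≈ 6.27

⟨s⟩ = ∫ s |Ψ|² 4πs² ds over the full domain.
With ∫₀^∞ s^7 e^(−αs) ds = 7!/α^8, the ratio of the moment integral to the normalization integral gives ⟨s⟩ = 7·a/2.
With a = 1.79, ⟨s⟩ = 6.265.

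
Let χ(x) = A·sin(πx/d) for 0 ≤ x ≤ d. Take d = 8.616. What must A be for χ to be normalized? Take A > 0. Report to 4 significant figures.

A ≈ 0.4818

Require ∫ |χ|² dx = 1 over the whole domain.
Using sin²θ = (1 − cos 2θ)/2, with χ = A·sin(πx/d), the integral evaluates to A²·[d/2].
With d = 8.616: A² = 0.23213 and A = 0.48179.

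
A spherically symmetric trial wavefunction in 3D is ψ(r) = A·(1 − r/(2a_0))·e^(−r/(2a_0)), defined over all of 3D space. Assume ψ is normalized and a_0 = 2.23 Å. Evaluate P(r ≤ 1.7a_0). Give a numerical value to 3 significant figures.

P = ∫ |ψ|² 4πr² dr over r ≤ 1.7a_0.
Normalization gives A² = 1/(8·π·a_0^3).
Substituting u = r/a_0, A², 4π and the length scale all cancel in the ratio: P = ∫_{0}^{1.7} u^2·(1 - u/2)^2·e^(-u) du / ∫_{0}^{∞} u^2·(1 - u/2)^2·e^(-u) du.
With ∫ u^2·(1 - u/2)^2·e^(-u) du = -(u^4/4 + u^2 + 2·u + 2)·e^(-u) + C, the region integral is ≈ 0.10411 and the full one is 2.
Taking the ratio yields P = 0.05205.

P ≈ 0.0521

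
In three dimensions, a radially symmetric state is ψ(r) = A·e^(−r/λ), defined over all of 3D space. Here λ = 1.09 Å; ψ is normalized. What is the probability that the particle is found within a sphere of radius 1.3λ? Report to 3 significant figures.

P ≈ 0.482

With dV = 4πr²dr, the probability is ∫|ψ|² dV over r ≤ 1.3λ.
A² is fixed by ∫₀^∞ 4πr²|ψ|² dr = 1, i.e. A² = (π·λ^3)^(−1).
Let u = r/λ; then A², 4π and the length scale all cancel, so P = ∫_{0}^{1.3} u^2·e^(-2·u) du ÷ ∫_{0}^{∞} u^2·e^(-2·u) du.
With ∫ u^2·e^(-2·u) du = -(2·u^2 + 2·u + 1)·e^(-2·u)/4 + C, the region integral is 1/4 - 349·e^(-13/5)/200 and the full one is 1/4.
This evaluates to P = 0.4816.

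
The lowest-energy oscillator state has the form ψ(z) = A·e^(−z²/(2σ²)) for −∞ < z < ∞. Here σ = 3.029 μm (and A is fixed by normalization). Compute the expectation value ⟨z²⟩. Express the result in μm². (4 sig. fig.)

The expectation value is the |ψ|²-weighted average of z^2: ∫ z^2|ψ|² dz.
Differentiating ∫e^(−αz²) dz = √(π/α) under α to get the higher moments, the ratio of the moment integral to the normalization integral gives ⟨z²⟩ = σ^2/2.
Putting σ = 3.029 gives 4.5874.

⟨z^2⟩ ≈ 4.587 μm^2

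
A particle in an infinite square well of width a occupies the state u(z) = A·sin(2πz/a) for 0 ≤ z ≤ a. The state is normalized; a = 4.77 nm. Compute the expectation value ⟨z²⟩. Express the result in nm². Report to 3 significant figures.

By definition ⟨z²⟩ = ∫ z^2 |u(z)|² dz.
Evaluating both integrals, ⟨z²⟩ = -a^2/(8·π^2) + a^2/3.
Putting a = 4.77 gives 7.296.

⟨z^2⟩ ≈ 7.30 nm^2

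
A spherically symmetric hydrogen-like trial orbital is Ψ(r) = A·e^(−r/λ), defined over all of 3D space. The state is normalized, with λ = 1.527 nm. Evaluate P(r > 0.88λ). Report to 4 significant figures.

P ≈ 0.7413

With dV = 4πr²dr, the probability is ∫|Ψ|² dV over r > 0.88λ.
A² is fixed by ∫₀^∞ 4πr²|Ψ|² dr = 1, i.e. A² = (π·λ^3)^(−1).
In terms of u = r/λ (A², 4π and the length scale all cancel between numerator and denominator), P = [∫_{0.88}^{∞} u^2·e^(-2·u) du] / [∫_{0}^{∞} u^2·e^(-2·u) du].
With ∫ u^2·e^(-2·u) du = -(2·u^2 + 2·u + 1)·e^(-2·u)/4 + C, the region integral is 2693·e^(-44/25)/2500 and the full one is 1/4.
The region integral divided by the full integral gives P = 0.74131.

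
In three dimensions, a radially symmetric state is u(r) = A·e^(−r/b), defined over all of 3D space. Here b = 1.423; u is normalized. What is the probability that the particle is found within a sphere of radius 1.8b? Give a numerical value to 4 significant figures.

With dV = 4πr²dr, the probability is ∫|u|² dV over r ≤ 1.8b.
Normalization gives A² = 1/(π·b^3).
Let t = r/b; then A², 4π and the length scale all cancel, so P = ∫_{0}^{1.8} t^2·e^(-2·t) dt ÷ ∫_{0}^{∞} t^2·e^(-2·t) dt.
An antiderivative of t^2·e^(-2·t) is -(2·t^2 + 2·t + 1)·e^(-2·t)/4; evaluating from 0 to 1.8 gives 1/4 - 277·e^(-18/5)/100, while the full integral is 1/4.
Taking the ratio yields P = 0.69725.

P ≈ 0.6973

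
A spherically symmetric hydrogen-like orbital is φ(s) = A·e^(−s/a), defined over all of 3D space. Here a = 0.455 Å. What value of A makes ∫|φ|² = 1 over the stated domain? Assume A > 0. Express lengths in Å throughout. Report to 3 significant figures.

We need A² ∫|f|² 4πs² ds = 1, taking the integral from 0 to ∞.
(Spherical symmetry: dV = 4πs² ds.)
∫|φ|² 4πs² ds = A²·(π·a^3).
Hence A² = 1/[π·a^3].
Substituting a = 0.455 gives A² = 3.379, so A = 1.838.

A ≈ 1.84 Å^(-3/2)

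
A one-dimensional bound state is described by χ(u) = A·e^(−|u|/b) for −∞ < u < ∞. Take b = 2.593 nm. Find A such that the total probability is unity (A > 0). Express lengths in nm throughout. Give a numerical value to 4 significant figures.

A ≈ 0.6210 nm^(-1/2)

The normalization condition is ∫|χ|² du = 1 from −∞ to ∞.
Using ∫₀^∞ uⁿ e^(−αu) du = n!/αⁿ⁺¹, carrying out the integral gives A² · b.
Hence A² = 1/[b].
With b = 2.593: A² = 0.38565 and A = 0.62101.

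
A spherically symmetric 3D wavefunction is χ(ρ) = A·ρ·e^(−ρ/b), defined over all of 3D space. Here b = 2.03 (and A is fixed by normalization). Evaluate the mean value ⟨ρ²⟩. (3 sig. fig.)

⟨ρ^2⟩ ≈ 30.9

The expectation value is the |χ|²-weighted average of ρ^2: ∫ ρ^2|χ|² 4πρ² dρ.
Recall ∫₀^∞ ρ^m e^(−ρ/β) dρ = m!·β^(m+1), the ratio of the moment integral to the normalization integral gives ⟨ρ²⟩ = 15·b^2/2.
With b = 2.03, ⟨ρ^2⟩ = 30.91.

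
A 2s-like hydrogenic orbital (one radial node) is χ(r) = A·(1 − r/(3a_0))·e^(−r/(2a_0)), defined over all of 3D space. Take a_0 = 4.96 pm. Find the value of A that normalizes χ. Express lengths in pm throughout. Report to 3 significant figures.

A ≈ 0.0313 pm^(-3/2)

We need A² ∫|f|² 4πr² dr = 1, taking the integral from 0 to ∞.
(Spherical symmetry: dV = 4πr² dr.)
Recall ∫₀^∞ r^m e^(−r/β) dr = m!·β^(m+1), the integral (without the A² prefactor) comes out to 8·π·a_0^3/3.
So A² = (8·π·a_0^3/3)^(−1).
Plugging in a_0 = 4.96 yields A = 0.03128.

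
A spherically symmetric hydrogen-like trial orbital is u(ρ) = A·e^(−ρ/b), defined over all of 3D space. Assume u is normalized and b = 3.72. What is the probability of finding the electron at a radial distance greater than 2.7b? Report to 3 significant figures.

Integrate the radial probability density 4πρ²|u|² over ρ > 2.7b.
A² is fixed by ∫₀^∞ 4πρ²|u|² dρ = 1, i.e. A² = (π·b^3)^(−1).
Substituting t = ρ/b, A², 4π and the length scale all cancel in the ratio: P = ∫_{2.7}^{∞} t^2·e^(-2·t) dt / ∫_{0}^{∞} t^2·e^(-2·t) dt.
Using ∫ t^2·e^(-2·t) dt = -(2·t^2 + 2·t + 1)·e^(-2·t)/4, the numerator is 1049·e^(-27/5)/200 and the denominator is 1/4.
This evaluates to P = 0.09476.

P ≈ 0.0948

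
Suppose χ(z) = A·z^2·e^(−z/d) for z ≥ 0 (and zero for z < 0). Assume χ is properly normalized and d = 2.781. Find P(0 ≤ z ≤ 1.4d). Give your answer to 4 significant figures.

P ≈ 0.1523

The probability is P = ∫ |χ|² dz over [0, 1.4d].
The normalization integral ∫|χ|²dz over the whole domain equals 3·d^5/4·A², and A² cancels in the ratio.
In terms of u = z/d (A² and the length scale cancel between numerator and denominator), P = [∫_{0}^{1.4} u^4·e^(-2·u) du] / [∫_{0}^{∞} u^4·e^(-2·u) du].
Using ∫ u^4·e^(-2·u) du = -(u^4/2 + u^3 + 3·u^2/2 + 3·u/2 + 3/4)·e^(-2·u), the numerator is ≈ 0.114243 and the denominator is 3/4.
This works out to P = 0.15232.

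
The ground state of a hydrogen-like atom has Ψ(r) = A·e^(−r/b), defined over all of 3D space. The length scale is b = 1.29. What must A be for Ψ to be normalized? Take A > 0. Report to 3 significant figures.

We need A² ∫|f|² 4πr² dr = 1, taking the integral from 0 to ∞.
In 3D with spherical symmetry the volume element is 4πr² dr.
Carrying out the integral gives A² · π·b^3.
So A² = (π·b^3)^(−1).
Substituting b = 1.29 gives A² = 0.1483, so A = 0.3851.

A ≈ 0.385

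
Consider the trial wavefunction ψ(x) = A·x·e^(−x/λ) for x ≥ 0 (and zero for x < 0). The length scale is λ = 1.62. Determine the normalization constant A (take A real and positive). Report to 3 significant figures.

A ≈ 0.970

We need A² ∫|f|² dx = 1, taking the integral from 0 to ∞.
With ψ = A·x·e^(−x/λ), the integral evaluates to A²·[λ^3/4].
So A² = (λ^3/4)^(−1).
With λ = 1.62: A² = 0.9408 and A = 0.9700.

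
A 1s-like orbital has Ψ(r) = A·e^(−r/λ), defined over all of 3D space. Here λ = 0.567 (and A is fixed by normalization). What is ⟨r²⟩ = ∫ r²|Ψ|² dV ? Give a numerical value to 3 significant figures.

⟨r^2⟩ ≈ 0.964

The expectation value is the |Ψ|²-weighted average of r^2: ∫ r^2|Ψ|² 4πr² dr.
Evaluating both integrals, ⟨r²⟩ = 3·λ^2.
With λ = 0.567, ⟨r^2⟩ = 0.9645.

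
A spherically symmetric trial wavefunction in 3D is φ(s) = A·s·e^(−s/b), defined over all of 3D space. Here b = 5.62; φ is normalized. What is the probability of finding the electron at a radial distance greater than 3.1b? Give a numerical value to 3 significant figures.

P ≈ 0.259

Integrate the radial probability density 4πs²|φ|² over s > 3.1b.
Normalization gives A² = 1/(3·π·b^5).
Substituting u = s/b, A², 4π and the length scale all cancel in the ratio: P = ∫_{3.1}^{∞} u^4·e^(-2·u) du / ∫_{0}^{∞} u^4·e^(-2·u) du.
With ∫ u^4·e^(-2·u) du = -(u^4/2 + u^3 + 3·u^2/2 + 3·u/2 + 3/4)·e^(-2·u) + C, the region integral is ≈ 0.19438 and the full one is 3/4.
This evaluates to P = 0.2592.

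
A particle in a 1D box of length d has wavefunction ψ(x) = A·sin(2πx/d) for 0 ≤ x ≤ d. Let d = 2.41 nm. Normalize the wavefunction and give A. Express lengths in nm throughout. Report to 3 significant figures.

The normalization condition is ∫|ψ|² dx = 1 from 0 to d.
With ψ = A·sin(2πx/d), the integral evaluates to A²·[d/2].
Hence A² = 1/[d/2].
Substituting d = 2.41 gives A² = 0.8299, so A = 0.9110.

A ≈ 0.911 nm^(-1/2)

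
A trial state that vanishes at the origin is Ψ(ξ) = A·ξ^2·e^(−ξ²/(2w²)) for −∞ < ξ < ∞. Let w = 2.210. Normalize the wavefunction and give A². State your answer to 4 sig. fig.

A^2 ≈ 0.01427

The normalization condition is ∫|Ψ|² dξ = 1 from −∞ to ∞.
With ∫_{−∞}^{∞} ξ^(2m) e^(−αξ²) dξ = (2m−1)!!·√π / (2^m α^(m+1/2)), with Ψ = A·ξ^2·e^(−ξ²/(2w²)), the integral evaluates to A²·[3·√(π)·w^5/4].
Hence A² = 1/[3·√(π)·w^5/4].
With w = 2.210: A² = 0.014269 and A = 0.11945.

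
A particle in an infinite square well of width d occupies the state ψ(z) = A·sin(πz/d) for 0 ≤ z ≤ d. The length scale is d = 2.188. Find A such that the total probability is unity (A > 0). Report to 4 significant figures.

A ≈ 0.9561

We need A² ∫|f|² dz = 1, taking the integral from 0 to d.
Using sin²θ = (1 − cos 2θ)/2, ∫|ψ|² dz = A²·(d/2).
Hence A² = 1/[d/2].
With d = 2.188: A² = 0.91408 and A = 0.95607.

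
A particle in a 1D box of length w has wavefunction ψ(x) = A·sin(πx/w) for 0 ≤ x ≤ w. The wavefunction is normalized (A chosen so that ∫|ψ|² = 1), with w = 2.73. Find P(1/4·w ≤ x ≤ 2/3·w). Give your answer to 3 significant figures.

P = ∫_{1/4·w}^{2/3·w} |ψ(x)|² dx.
The normalization integral ∫|ψ|²dx over the whole domain equals w/2·A², and A² cancels in the ratio.
In terms of u = x/w (A² and the length scale cancel between numerator and denominator), P = [∫_{1/4}^{2/3} sin(π·u)^2 du] / [∫_{0}^{1} sin(π·u)^2 du].
With ∫ sin(π·u)^2 du = u/2 - sin(2·π·u)/(4·π) + C, the region integral is √(3)/(8·π) + 1/(4·π) + 5/24 and the full one is 1/2.
The result is P = (3·√(3) + 6 + 5·π)/(12·π).

P ≈ 0.714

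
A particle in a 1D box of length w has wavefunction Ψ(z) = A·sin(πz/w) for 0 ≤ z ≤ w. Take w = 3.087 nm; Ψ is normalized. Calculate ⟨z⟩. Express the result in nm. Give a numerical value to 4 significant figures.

By definition ⟨z⟩ = ∫ z |Ψ(z)|² dz.
The ratio of the moment integral to the normalization integral gives ⟨z⟩ = w/2.
With w = 3.087, ⟨z⟩ = 1.5435.

⟨z⟩ ≈ 1.544 nm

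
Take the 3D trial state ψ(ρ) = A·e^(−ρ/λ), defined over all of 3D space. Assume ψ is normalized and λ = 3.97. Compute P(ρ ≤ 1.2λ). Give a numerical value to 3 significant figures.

P ≈ 0.430

With dV = 4πρ²dρ, the probability is ∫|ψ|² dV over ρ ≤ 1.2λ.
The full normalization integral is A²·[π·λ^3] = 1, fixing A².
In terms of u = ρ/λ (A², 4π and the length scale all cancel between numerator and denominator), P = [∫_{0}^{1.2} u^2·e^(-2·u) du] / [∫_{0}^{∞} u^2·e^(-2·u) du].
An antiderivative of u^2·e^(-2·u) is -(2·u^2 + 2·u + 1)·e^(-2·u)/4; evaluating from 0 to 1.2 gives 1/4 - 157·e^(-12/5)/100, while the full integral is 1/4.
Taking the ratio yields P = 0.4303.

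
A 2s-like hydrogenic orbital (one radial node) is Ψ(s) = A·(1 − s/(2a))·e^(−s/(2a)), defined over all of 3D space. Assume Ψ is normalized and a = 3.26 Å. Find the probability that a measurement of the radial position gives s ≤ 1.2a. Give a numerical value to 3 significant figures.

P = ∫ |Ψ|² 4πs² ds over s ≤ 1.2a.
The full normalization integral is A²·[8·π·a^3] = 1, fixing A².
Substituting u = s/a, A², 4π and the length scale all cancel in the ratio: P = ∫_{0}^{1.2} u^2·(1 - u/2)^2·e^(-u) du / ∫_{0}^{∞} u^2·(1 - u/2)^2·e^(-u) du.
Using ∫ u^2·(1 - u/2)^2·e^(-u) du = -(u^4/4 + u^2 + 2·u + 2)·e^(-u), the numerator is 2 - 3974·e^(-6/5)/625 and the denominator is 2.
Taking the ratio yields P = 0.04244.

P ≈ 0.0424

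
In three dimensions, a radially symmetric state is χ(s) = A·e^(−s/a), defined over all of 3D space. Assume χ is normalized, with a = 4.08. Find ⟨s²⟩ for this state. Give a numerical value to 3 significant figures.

⟨s^2⟩ ≈ 49.9

By definition ⟨s²⟩ = ∫ s^2 |χ(s)|² 4πs² ds.
Using ∫₀^∞ sⁿ e^(−αs) ds = n!/αⁿ⁺¹, since the A² factors cancel between numerator and denominator, ⟨s²⟩ = 3·a^2.
Putting a = 4.08 gives 49.94.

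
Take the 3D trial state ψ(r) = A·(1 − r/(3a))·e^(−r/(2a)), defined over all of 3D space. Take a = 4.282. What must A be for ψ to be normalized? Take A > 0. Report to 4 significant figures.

Require ∫ |ψ|² 4πr² dr = 1 over the whole domain.
In 3D with spherical symmetry the volume element is 4πr² dr.
∫|ψ|² 4πr² dr = A²·(8·π·a^3/3).
Hence A² = 1/[8·π·a^3/3].
With a = 4.282: A² = 0.0015203 and A = 0.038992.

A ≈ 0.03899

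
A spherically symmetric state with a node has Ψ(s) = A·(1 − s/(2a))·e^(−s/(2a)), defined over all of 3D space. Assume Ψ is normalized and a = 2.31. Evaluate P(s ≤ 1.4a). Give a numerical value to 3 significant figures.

P = ∫ |Ψ|² 4πs² ds over s ≤ 1.4a.
A² is fixed by ∫₀^∞ 4πs²|Ψ|² ds = 1, i.e. A² = (8·π·a^3)^(−1).
Let u = s/a; then A², 4π and the length scale all cancel, so P = ∫_{0}^{1.4} u^2·(1 - u/2)^2·e^(-u) du ÷ ∫_{0}^{∞} u^2·(1 - u/2)^2·e^(-u) du.
Using ∫ u^2·(1 - u/2)^2·e^(-u) du = -(u^4/4 + u^2 + 2·u + 2)·e^(-u), the numerator is ≈ 0.096173 and the denominator is 2.
The region integral divided by the full integral gives P = 0.04809.

P ≈ 0.0481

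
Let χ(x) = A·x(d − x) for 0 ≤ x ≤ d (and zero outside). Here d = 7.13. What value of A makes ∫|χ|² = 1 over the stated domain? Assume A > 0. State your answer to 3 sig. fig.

Normalization requires ∫|χ|² dx = 1, integrated from 0 to d.
Expanding the polynomial and integrating term by term, carrying out the integral gives A² · d^5/30.
Hence A² = 1/[d^5/30].
With d = 7.13: A² = 0.001628 and A = 0.04035.

A ≈ 0.0403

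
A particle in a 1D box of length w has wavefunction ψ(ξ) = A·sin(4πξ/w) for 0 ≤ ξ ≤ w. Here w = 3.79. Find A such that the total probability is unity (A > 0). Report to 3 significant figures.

A ≈ 0.726

Require ∫ |ψ|² dξ = 1 over the whole domain.
Using sin²θ = (1 − cos 2θ)/2, the integral (without the A² prefactor) comes out to w/2.
Hence A² = 1/[w/2].
With w = 3.79: A² = 0.5277 and A = 0.7264.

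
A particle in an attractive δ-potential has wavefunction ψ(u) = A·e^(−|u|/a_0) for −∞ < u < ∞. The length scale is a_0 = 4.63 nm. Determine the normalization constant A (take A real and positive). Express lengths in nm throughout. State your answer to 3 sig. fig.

We need A² ∫|f|² du = 1, taking the integral from −∞ to ∞.
The integral (without the A² prefactor) comes out to a_0.
With a_0 = 4.63: A² = 0.2160 and A = 0.4647.

A ≈ 0.465 nm^(-1/2)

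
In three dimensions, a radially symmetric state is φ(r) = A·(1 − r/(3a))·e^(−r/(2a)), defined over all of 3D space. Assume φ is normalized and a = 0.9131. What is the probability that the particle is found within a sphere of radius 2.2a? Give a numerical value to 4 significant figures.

P ≈ 0.3380

Integrate the radial probability density 4πr²|φ|² over r ≤ 2.2a.
Normalization gives A² = 1/(8·π·a^3/3).
In terms of u = r/a (A², 4π and the length scale all cancel between numerator and denominator), P = [∫_{0}^{2.2} u^2·(1 - u/3)^2·e^(-u) du] / [∫_{0}^{∞} u^2·(1 - u/3)^2·e^(-u) du].
An antiderivative of u^2·(1 - u/3)^2·e^(-u) is (-u^4 + 2·u^3 - 3·u^2 - 6·u - 6)·e^(-u)/9; evaluating from 0 to 2.2 gives ≈ 0.225306, while the full integral is 2/3.
Taking the ratio yields P = 0.33796.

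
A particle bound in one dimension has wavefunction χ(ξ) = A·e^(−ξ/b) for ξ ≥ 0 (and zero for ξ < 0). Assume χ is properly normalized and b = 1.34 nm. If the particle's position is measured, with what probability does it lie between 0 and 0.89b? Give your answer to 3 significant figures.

P ≈ 0.831

The probability is P = ∫ |χ|² dξ over [0, 0.89b].
With A² fixed by ∫|χ|² = 1, i.e. A² = (b/2)^(−1), substitute and integrate.
In terms of u = ξ/b (A² and the length scale cancel between numerator and denominator), P = [∫_{0}^{0.89} e^(-2·u) du] / [∫_{0}^{∞} e^(-2·u) du].
An antiderivative of e^(-2·u) is -e^(-2·u)/2; evaluating from 0 to 0.89 gives 1/2 - e^(-89/50)/2, while the full integral is 1/2.
This works out to P = 0.8314.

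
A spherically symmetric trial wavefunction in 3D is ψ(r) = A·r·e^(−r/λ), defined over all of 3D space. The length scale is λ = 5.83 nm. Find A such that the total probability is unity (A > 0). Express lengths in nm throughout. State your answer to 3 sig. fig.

The normalization condition is ∫|ψ|² 4πr² dr = 1 from 0 to ∞.
(Spherical symmetry: dV = 4πr² dr.)
With ∫₀^∞ r^4 e^(−αr) dr = 4!/α^5, carrying out the integral gives A² · 3·π·λ^5.
Setting this equal to 1 gives A² = 1/(3·π·λ^5).
With λ = 5.83: A² = 0.00001575 and A = 0.003969.

A ≈ 0.00397 nm^(-5/2)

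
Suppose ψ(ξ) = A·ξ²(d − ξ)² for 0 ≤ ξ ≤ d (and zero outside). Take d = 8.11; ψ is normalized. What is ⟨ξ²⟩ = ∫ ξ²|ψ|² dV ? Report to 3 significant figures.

⟨ξ^2⟩ ≈ 17.9

The expectation value is the |ψ|²-weighted average of ξ^2: ∫ ξ^2|ψ|² dξ.
Expanding the polynomial and integrating term by term, the ratio of the moment integral to the normalization integral gives ⟨ξ²⟩ = 3·d^2/11.
Putting d = 8.11 gives 17.94.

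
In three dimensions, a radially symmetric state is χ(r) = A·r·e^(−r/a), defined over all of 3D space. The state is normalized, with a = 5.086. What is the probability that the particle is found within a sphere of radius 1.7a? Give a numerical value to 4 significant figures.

P ≈ 0.2558

P = ∫ |χ|² 4πr² dr over r ≤ 1.7a.
A² is fixed by ∫₀^∞ 4πr²|χ|² dr = 1, i.e. A² = (3·π·a^5)^(−1).
In terms of u = r/a (A², 4π and the length scale all cancel between numerator and denominator), P = [∫_{0}^{1.7} u^4·e^(-2·u) du] / [∫_{0}^{∞} u^4·e^(-2·u) du].
An antiderivative of u^4·e^(-2·u) is -(u^4/2 + u^3 + 3·u^2/2 + 3·u/2 + 3/4)·e^(-2·u); evaluating from 0 to 1.7 gives ≈ 0.191864, while the full integral is 3/4.
This evaluates to P = 0.25582.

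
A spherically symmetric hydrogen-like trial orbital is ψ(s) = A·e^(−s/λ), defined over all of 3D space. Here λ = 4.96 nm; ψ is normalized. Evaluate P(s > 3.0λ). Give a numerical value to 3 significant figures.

With dV = 4πs²ds, the probability is ∫|ψ|² dV over s > 3.0λ.
Normalization gives A² = 1/(π·λ^3).
Substituting u = s/λ, A², 4π and the length scale all cancel in the ratio: P = ∫_{3.0}^{∞} u^2·e^(-2·u) du / ∫_{0}^{∞} u^2·e^(-2·u) du.
Using ∫ u^2·e^(-2·u) du = -(2·u^2 + 2·u + 1)·e^(-2·u)/4, the numerator is 25·e^(-6)/4 and the denominator is 1/4.
This evaluates to P = 0.06197.

P ≈ 0.0620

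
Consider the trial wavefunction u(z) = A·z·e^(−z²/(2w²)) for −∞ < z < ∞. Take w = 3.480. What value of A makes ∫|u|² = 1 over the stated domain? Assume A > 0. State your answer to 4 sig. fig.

Normalization requires ∫|u|² dz = 1, integrated from −∞ to ∞.
Carrying out the integral gives A² · √(π)·w^3/2.
So A² = (√(π)·w^3/2)^(−1).
Plugging in w = 3.480 yields A = 0.16363.

A ≈ 0.1636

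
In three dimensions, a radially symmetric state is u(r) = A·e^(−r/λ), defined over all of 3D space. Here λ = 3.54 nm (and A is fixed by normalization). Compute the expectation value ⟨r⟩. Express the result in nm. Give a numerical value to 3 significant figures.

⟨r⟩ ≈ 5.31 nm

⟨r⟩ = ∫ r |u|² 4πr² dr over the full domain.
Since the A² factors cancel between numerator and denominator, ⟨r⟩ = 3·λ/2.
With λ = 3.54, ⟨r⟩ = 5.310.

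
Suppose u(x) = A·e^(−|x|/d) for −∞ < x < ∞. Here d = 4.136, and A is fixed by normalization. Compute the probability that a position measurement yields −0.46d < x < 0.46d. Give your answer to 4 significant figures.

P = ∫_{−0.46d}^{0.46d} |u(x)|² dx.
With A² fixed by ∫|u|² = 1, i.e. A² = (d)^(−1), substitute and integrate.
By symmetry take twice the x ≥ 0 contribution in numerator and denominator; the 2's cancel. In terms of t = x/d (A² and the length scale cancel between numerator and denominator), P = [∫_{0}^{0.46} e^(-2·t) dt] / [∫_{0}^{∞} e^(-2·t) dt].
An antiderivative of e^(-2·t) is -e^(-2·t)/2; evaluating from 0 to 0.46 gives 1/2 - e^(-23/25)/2, while the full integral is 1/2.
This works out to P = 0.60148.

P ≈ 0.6015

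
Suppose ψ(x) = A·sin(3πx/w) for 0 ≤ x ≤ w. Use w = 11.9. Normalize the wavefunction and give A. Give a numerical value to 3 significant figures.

A ≈ 0.410

The normalization condition is ∫|ψ|² dx = 1 from 0 to w.
With ∫₀^w sin²(nπx/w) dx = w/2, carrying out the integral gives A² · w/2.
So A² = (w/2)^(−1).
Substituting w = 11.9 gives A² = 0.1681, so A = 0.4100.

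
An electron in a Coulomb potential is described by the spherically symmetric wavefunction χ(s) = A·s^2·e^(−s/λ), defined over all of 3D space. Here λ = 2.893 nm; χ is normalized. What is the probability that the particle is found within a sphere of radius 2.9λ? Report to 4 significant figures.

Integrate the radial probability density 4πs²|χ|² over s ≤ 2.9λ.
The full normalization integral is A²·[45·π·λ^7/2] = 1, fixing A².
Let u = s/λ; then A², 4π and the length scale all cancel, so P = ∫_{0}^{2.9} u^6·e^(-2·u) du ÷ ∫_{0}^{∞} u^6·e^(-2·u) du.
Using ∫ u^6·e^(-2·u) du = -(4·u^6 + 12·u^5 + 30·u^4 + 60·u^3 + 90·u^2 + 90·u + 45)·e^(-2·u)/8, the numerator is ≈ 2.03405 and the denominator is 45/8.
This evaluates to P = 0.36161.

P ≈ 0.3616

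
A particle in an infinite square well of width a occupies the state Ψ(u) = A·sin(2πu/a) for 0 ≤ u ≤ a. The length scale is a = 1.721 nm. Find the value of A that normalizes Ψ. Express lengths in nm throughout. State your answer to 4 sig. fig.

Require ∫ |Ψ|² du = 1 over the whole domain.
Using sin²θ = (1 − cos 2θ)/2, ∫|Ψ|² du = A²·(a/2).
Hence A² = 1/[a/2].
Substituting a = 1.721 gives A² = 1.1621, so A = 1.0780.

A ≈ 1.078 nm^(-1/2)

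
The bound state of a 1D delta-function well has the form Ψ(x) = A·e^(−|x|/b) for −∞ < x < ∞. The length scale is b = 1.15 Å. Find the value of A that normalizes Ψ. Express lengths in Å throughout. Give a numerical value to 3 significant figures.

A ≈ 0.933 Å^(-1/2)

Normalization requires ∫|Ψ|² dx = 1, integrated from −∞ to ∞.
The integral (without the A² prefactor) comes out to b.
Substituting b = 1.15 gives A² = 0.8696, so A = 0.9325.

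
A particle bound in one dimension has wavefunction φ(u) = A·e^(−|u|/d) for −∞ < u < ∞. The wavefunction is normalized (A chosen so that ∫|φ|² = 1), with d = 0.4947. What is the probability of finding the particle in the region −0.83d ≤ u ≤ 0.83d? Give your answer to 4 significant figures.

P = ∫_{−0.83d}^{0.83d} |φ(u)|² du.
The normalization integral ∫|φ|²du over the whole domain equals d·A², and A² cancels in the ratio.
Both integrals are even about u = 0, so only the u ≥ 0 halves are needed (the factors of 2 cancel). In terms of t = u/d (A² and the length scale cancel between numerator and denominator), P = [∫_{0}^{0.83} e^(-2·t) dt] / [∫_{0}^{∞} e^(-2·t) dt].
An antiderivative of e^(-2·t) is -e^(-2·t)/2; evaluating from 0 to 0.83 gives 1/2 - e^(-83/50)/2, while the full integral is 1/2.
This works out to P = 0.80986.

P ≈ 0.8099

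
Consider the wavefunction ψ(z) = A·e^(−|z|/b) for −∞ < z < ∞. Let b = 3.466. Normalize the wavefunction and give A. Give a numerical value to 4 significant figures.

Normalization requires ∫|ψ|² dz = 1, integrated from −∞ to ∞.
The integral (without the A² prefactor) comes out to b.
Hence A² = 1/[b].
With b = 3.466: A² = 0.28852 and A = 0.53714.

A ≈ 0.5371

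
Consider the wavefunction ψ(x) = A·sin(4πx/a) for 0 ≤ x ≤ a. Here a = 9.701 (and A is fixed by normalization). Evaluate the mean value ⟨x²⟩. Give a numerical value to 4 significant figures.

The expectation value is the |ψ|²-weighted average of x^2: ∫ x^2|ψ|² dx.
With ∫₀^a sin²(nπx/a) dx = a/2, evaluating both integrals, ⟨x²⟩ = -a^2/(32·π^2) + a^2/3.
Putting a = 9.701 gives 31.072.

⟨x^2⟩ ≈ 31.07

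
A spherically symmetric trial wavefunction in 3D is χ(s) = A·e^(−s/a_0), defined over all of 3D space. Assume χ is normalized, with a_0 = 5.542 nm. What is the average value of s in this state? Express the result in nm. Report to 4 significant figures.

⟨s⟩ ≈ 8.313 nm

The expectation value is the |χ|²-weighted average of s: ∫ s|χ|² 4πs² ds.
Since the A² factors cancel between numerator and denominator, ⟨s⟩ = 3·a_0/2.
With a_0 = 5.542, ⟨s⟩ = 8.3130.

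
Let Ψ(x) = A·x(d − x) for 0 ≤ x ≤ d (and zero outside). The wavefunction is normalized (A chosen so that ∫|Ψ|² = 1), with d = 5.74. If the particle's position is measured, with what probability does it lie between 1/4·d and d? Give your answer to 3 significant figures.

P ≈ 0.896

P = ∫_{1/4·d}^{d} |Ψ(x)|² dx.
With A² fixed by ∫|Ψ|² = 1, i.e. A² = (d^5/30)^(−1), substitute and integrate.
Let u = x/d; then A² and the length scale cancel, so P = ∫_{1/4}^{1} u^2·(1 - u)^2 du ÷ ∫_{0}^{1} u^2·(1 - u)^2 du.
Using ∫ u^2·(1 - u)^2 du = u^3·(6·u^2 - 15·u + 10)/30, the numerator is 153/5120 and the denominator is 1/30.
The result is P = 459/512.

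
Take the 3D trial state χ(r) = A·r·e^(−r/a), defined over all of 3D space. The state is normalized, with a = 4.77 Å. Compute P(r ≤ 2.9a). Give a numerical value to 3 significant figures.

P ≈ 0.687

Integrate the radial probability density 4πr²|χ|² over r ≤ 2.9a.
Normalization gives A² = 1/(3·π·a^5).
In terms of u = r/a (A², 4π and the length scale all cancel between numerator and denominator), P = [∫_{0}^{2.9} u^4·e^(-2·u) du] / [∫_{0}^{∞} u^4·e^(-2·u) du].
With ∫ u^4·e^(-2·u) du = -(u^4/2 + u^3 + 3·u^2/2 + 3·u/2 + 3/4)·e^(-2·u) + C, the region integral is ≈ 0.51546 and the full one is 3/4.
This evaluates to P = 0.6873.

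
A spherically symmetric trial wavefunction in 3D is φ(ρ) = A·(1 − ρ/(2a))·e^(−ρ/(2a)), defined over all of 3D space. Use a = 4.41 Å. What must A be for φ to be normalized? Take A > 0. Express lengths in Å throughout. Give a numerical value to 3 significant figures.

We need A² ∫|f|² 4πρ² dρ = 1, taking the integral from 0 to ∞.
Carrying out the integral gives A² · 8·π·a^3.
So A² = (8·π·a^3)^(−1).
Plugging in a = 4.41 yields A = 0.02154.

A ≈ 0.0215 Å^(-3/2)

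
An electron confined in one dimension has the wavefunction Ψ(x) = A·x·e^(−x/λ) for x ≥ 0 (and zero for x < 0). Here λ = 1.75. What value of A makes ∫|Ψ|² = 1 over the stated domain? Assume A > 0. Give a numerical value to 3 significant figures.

A ≈ 0.864

Require ∫ |Ψ|² dx = 1 over the whole domain.
With Ψ = A·x·e^(−x/λ), the integral evaluates to A²·[λ^3/4].
So A² = (λ^3/4)^(−1).
Substituting λ = 1.75 gives A² = 0.7464, so A = 0.8639.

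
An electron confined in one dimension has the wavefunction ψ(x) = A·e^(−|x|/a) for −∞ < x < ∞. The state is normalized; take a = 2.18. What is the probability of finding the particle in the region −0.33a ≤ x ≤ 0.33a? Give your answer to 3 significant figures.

The probability is P = ∫ |ψ|² dx over [−0.33a, 0.33a].
The normalization integral ∫|ψ|²dx over the whole domain equals a·A², and A² cancels in the ratio.
By symmetry take twice the x ≥ 0 contribution in numerator and denominator; the 2's cancel. In terms of u = x/a (A² and the length scale cancel between numerator and denominator), P = [∫_{0}^{0.33} e^(-2·u) du] / [∫_{0}^{∞} e^(-2·u) du].
With ∫ e^(-2·u) du = -e^(-2·u)/2 + C, the region integral is 1/2 - e^(-33/50)/2 and the full one is 1/2.
Taking the ratio, P = 0.4831.

P ≈ 0.483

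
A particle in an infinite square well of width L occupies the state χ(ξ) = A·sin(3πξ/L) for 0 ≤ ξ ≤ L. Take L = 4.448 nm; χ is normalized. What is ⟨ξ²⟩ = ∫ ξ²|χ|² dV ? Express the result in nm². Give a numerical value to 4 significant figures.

⟨ξ²⟩ = ∫ ξ^2 |χ|² dξ over the full domain.
Since the A² factors cancel between numerator and denominator, ⟨ξ²⟩ = -L^2/(18·π^2) + L^2/3.
With L = 4.448, ⟨ξ^2⟩ = 6.4835.

⟨ξ^2⟩ ≈ 6.484 nm^2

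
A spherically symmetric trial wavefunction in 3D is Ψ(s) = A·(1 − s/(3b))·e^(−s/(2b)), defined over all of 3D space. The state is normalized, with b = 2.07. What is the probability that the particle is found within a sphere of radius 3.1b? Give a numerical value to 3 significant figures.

P ≈ 0.353

P = ∫ |Ψ|² 4πs² ds over s ≤ 3.1b.
Normalization gives A² = 1/(8·π·b^3/3).
In terms of u = s/b (A², 4π and the length scale all cancel between numerator and denominator), P = [∫_{0}^{3.1} u^2·(1 - u/3)^2·e^(-u) du] / [∫_{0}^{∞} u^2·(1 - u/3)^2·e^(-u) du].
With ∫ u^2·(1 - u/3)^2·e^(-u) du = (-u^4 + 2·u^3 - 3·u^2 - 6·u - 6)·e^(-u)/9 + C, the region integral is ≈ 0.23519 and the full one is 2/3.
The region integral divided by the full integral gives P = 0.3528.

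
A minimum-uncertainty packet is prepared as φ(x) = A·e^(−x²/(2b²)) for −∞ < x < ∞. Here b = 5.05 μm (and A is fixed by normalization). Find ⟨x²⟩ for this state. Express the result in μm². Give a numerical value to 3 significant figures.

⟨x^2⟩ ≈ 12.8 μm^2

⟨x²⟩ = ∫ x^2 |φ|² dx over the full domain.
The ratio of the moment integral to the normalization integral gives ⟨x²⟩ = b^2/2.
Putting b = 5.05 gives 12.75.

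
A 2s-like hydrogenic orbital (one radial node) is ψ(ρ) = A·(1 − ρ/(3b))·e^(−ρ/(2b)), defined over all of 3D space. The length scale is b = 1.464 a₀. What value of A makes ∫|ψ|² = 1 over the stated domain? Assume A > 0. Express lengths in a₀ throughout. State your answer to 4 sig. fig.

We need A² ∫|f|² 4πρ² dρ = 1, taking the integral from 0 to ∞.
With ψ = A·(1 − ρ/(3b))·e^(−ρ/(2b)), the integral evaluates to A²·[8·π·b^3/3].
So A² = (8·π·b^3/3)^(−1).
Substituting b = 1.464 gives A² = 0.038042, so A = 0.19504.

A ≈ 0.1950 a₀^(-3/2)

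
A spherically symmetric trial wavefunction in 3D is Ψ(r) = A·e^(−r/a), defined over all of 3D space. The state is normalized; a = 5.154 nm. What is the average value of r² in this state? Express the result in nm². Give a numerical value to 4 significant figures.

⟨r^2⟩ ≈ 79.69 nm^2

⟨r²⟩ = ∫ r^2 |Ψ|² 4πr² dr over the full domain.
Since the A² factors cancel between numerator and denominator, ⟨r²⟩ = 3·a^2.
Putting a = 5.154 gives 79.691.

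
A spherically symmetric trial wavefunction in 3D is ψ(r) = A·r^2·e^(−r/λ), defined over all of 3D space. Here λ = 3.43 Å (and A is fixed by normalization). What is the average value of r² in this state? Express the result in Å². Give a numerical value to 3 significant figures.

The expectation value is the |ψ|²-weighted average of r^2: ∫ r^2|ψ|² 4πr² dr.
Evaluating both integrals, ⟨r²⟩ = 14·λ^2.
With λ = 3.43, ⟨r^2⟩ = 164.7.

⟨r^2⟩ ≈ 165 Å^2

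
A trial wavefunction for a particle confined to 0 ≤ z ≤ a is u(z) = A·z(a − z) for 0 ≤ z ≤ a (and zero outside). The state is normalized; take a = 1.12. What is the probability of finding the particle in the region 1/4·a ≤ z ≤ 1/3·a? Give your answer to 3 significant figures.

P ≈ 0.106

P = ∫_{1/4·a}^{1/3·a} |u(z)|² dz.
The normalization integral ∫|u|²dz over the whole domain equals a^5/30·A², and A² cancels in the ratio.
Substituting t = z/a, A² and the length scale cancel in the ratio: P = ∫_{1/4}^{1/3} t^2·(1 - t)^2 dt / ∫_{0}^{1} t^2·(1 - t)^2 dt.
An antiderivative of t^2·(1 - t)^2 is t^3·(6·t^2 - 15·t + 10)/30; evaluating from 1/4 to 1/3 gives ≈ 0.0035454, while the full integral is 1/30.
Taking the ratio, P = 0.1064.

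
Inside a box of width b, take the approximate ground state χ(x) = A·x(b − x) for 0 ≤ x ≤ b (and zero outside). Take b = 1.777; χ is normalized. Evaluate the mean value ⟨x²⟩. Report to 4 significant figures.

The expectation value is the |χ|²-weighted average of x^2: ∫ x^2|χ|² dx.
Expanding the polynomial and integrating term by term, evaluating both integrals, ⟨x²⟩ = 2·b^2/7.
Putting b = 1.777 gives 0.90221.

⟨x^2⟩ ≈ 0.9022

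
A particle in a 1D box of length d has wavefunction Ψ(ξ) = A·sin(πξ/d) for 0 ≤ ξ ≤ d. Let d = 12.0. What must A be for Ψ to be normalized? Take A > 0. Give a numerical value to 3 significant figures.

Normalization requires ∫|Ψ|² dξ = 1, integrated from 0 to d.
With Ψ = A·sin(πξ/d), the integral evaluates to A²·[d/2].
Substituting d = 12.0 gives A² = 0.1667, so A = 0.4082.

A ≈ 0.408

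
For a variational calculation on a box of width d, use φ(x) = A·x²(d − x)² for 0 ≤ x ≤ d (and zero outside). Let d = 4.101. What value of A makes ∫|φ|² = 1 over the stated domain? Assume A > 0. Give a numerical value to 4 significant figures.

A ≈ 0.04382

We need A² ∫|f|² dx = 1, taking the integral from 0 to d.
Expanding the polynomial and integrating term by term, with φ = A·x²(d − x)², the integral evaluates to A²·[d^9/630].
Setting this equal to 1 gives A² = 1/(d^9/630).
With d = 4.101: A² = 0.0019201 and A = 0.043819.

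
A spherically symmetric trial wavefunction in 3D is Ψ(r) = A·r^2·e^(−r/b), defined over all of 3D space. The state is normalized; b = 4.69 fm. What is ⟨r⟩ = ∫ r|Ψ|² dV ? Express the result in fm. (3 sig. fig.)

By definition ⟨r⟩ = ∫ r |Ψ(r)|² 4πr² dr.
Using ∫₀^∞ rⁿ e^(−αr) dr = n!/αⁿ⁺¹, evaluating both integrals, ⟨r⟩ = 7·b/2.
Putting b = 4.69 gives 16.42.

⟨r⟩ ≈ 16.4 fm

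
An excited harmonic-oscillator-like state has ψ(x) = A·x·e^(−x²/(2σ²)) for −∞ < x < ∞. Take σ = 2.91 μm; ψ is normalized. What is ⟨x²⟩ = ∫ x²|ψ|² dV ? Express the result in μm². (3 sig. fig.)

⟨x²⟩ = ∫ x^2 |ψ|² dx over the full domain.
Using the Gaussian integral ∫_{−∞}^{∞} e^(−αx²) dx = √(π/α), evaluating both integrals, ⟨x²⟩ = 3·σ^2/2.
Putting σ = 2.91 gives 12.70.

⟨x^2⟩ ≈ 12.7 μm^2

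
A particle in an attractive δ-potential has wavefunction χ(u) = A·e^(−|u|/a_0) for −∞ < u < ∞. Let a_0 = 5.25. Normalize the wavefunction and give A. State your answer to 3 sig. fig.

Normalization requires ∫|χ|² du = 1, integrated from −∞ to ∞.
The integral (without the A² prefactor) comes out to a_0.
So A² = (a_0)^(−1).
Plugging in a_0 = 5.25 yields A = 0.4364.

A ≈ 0.436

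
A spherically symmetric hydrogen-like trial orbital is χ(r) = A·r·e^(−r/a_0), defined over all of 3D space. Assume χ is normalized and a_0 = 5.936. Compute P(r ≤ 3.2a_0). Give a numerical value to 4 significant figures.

With dV = 4πr²dr, the probability is ∫|χ|² dV over r ≤ 3.2a_0.
Normalization gives A² = 1/(3·π·a_0^5).
Let u = r/a_0; then A², 4π and the length scale all cancel, so P = ∫_{0}^{3.2} u^4·e^(-2·u) du ÷ ∫_{0}^{∞} u^4·e^(-2·u) du.
Using ∫ u^4·e^(-2·u) du = -(u^4/2 + u^3 + 3·u^2/2 + 3·u/2 + 3/4)·e^(-2·u), the numerator is ≈ 0.573697 and the denominator is 3/4.
Taking the ratio yields P = 0.76493.

P ≈ 0.7649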